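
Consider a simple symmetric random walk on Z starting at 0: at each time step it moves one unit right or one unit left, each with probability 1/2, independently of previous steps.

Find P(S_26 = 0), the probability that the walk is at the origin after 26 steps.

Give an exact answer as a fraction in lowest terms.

Answer: 1300075/8388608

Derivation:
To return to 0 after 26 steps: need exactly 13 steps of +1 and 13 of -1.
Favorable paths: C(26,13) = 10400600
Total paths: 2^26 = 67108864
P = 10400600/67108864 = 1300075/8388608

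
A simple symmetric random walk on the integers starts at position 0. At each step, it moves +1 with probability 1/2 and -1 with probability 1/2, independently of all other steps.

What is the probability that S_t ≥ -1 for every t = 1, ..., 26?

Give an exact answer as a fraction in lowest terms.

Answer: 5014575/16777216

Derivation:
Let f(t,s) = #length-t paths at position s with S_1..S_t all ≥ -1.
f(t,s) = f(t-1,s-1) + f(t-1,s+1) for s ≥ -1; f(t,s) = 0 for s < -1.
t=0: f(0,0)=1
t=1: f(1,-1)=1 f(1,1)=1
t=2: f(2,0)=2 f(2,2)=1
t=3: f(3,-1)=2 f(3,1)=3 f(3,3)=1
t=4: f(4,0)=5 f(4,2)=4 f(4,4)=1
t=5: f(5,-1)=5 f(5,1)=9 f(5,3)=5 f(5,5)=1
t=6: f(6,0)=14 f(6,2)=14 f(6,4)=6 f(6,6)=1
t=7: f(7,-1)=14 f(7,1)=28 f(7,3)=20 f(7,5)=7 f(7,7)=1
t=8: f(8,0)=42 f(8,2)=48 f(8,4)=27 f(8,6)=8 f(8,8)=1
t=9: f(9,-1)=42 f(9,1)=90 f(9,3)=75 f(9,5)=35 f(9,7)=9 f(9,9)=1
t=10: f(10,0)=132 f(10,2)=165 f(10,4)=110 f(10,6)=44 f(10,8)=10 f(10,10)=1
t=11: f(11,-1)=132 f(11,1)=297 f(11,3)=275 f(11,5)=154 f(11,7)=54 f(11,9)=11 f(11,11)=1
t=12: f(12,0)=429 f(12,2)=572 f(12,4)=429 f(12,6)=208 f(12,8)=65 f(12,10)=12 f(12,12)=1
t=13: f(13,-1)=429 f(13,1)=1001 f(13,3)=1001 f(13,5)=637 f(13,7)=273 f(13,9)=77 f(13,11)=13 f(13,13)=1
t=14: f(14,0)=1430 f(14,2)=2002 f(14,4)=1638 f(14,6)=910 f(14,8)=350 f(14,10)=90 f(14,12)=14 f(14,14)=1
t=15: f(15,-1)=1430 f(15,1)=3432 f(15,3)=3640 f(15,5)=2548 f(15,7)=1260 f(15,9)=440 f(15,11)=104 f(15,13)=15 f(15,15)=1
t=16: f(16,0)=4862 f(16,2)=7072 f(16,4)=6188 f(16,6)=3808 f(16,8)=1700 f(16,10)=544 f(16,12)=119 f(16,14)=16 f(16,16)=1
t=17: f(17,-1)=4862 f(17,1)=11934 f(17,3)=13260 f(17,5)=9996 f(17,7)=5508 f(17,9)=2244 f(17,11)=663 f(17,13)=135 f(17,15)=17 f(17,17)=1
t=18: f(18,0)=16796 f(18,2)=25194 f(18,4)=23256 f(18,6)=15504 f(18,8)=7752 f(18,10)=2907 f(18,12)=798 f(18,14)=152 f(18,16)=18 f(18,18)=1
t=19: f(19,-1)=16796 f(19,1)=41990 f(19,3)=48450 f(19,5)=38760 f(19,7)=23256 f(19,9)=10659 f(19,11)=3705 f(19,13)=950 f(19,15)=170 f(19,17)=19 f(19,19)=1
t=20: f(20,0)=58786 f(20,2)=90440 f(20,4)=87210 f(20,6)=62016 f(20,8)=33915 f(20,10)=14364 f(20,12)=4655 f(20,14)=1120 f(20,16)=189 f(20,18)=20 f(20,20)=1
t=21: f(21,-1)=58786 f(21,1)=149226 f(21,3)=177650 f(21,5)=149226 f(21,7)=95931 f(21,9)=48279 f(21,11)=19019 f(21,13)=5775 f(21,15)=1309 f(21,17)=209 f(21,19)=21 f(21,21)=1
t=22: f(22,0)=208012 f(22,2)=326876 f(22,4)=326876 f(22,6)=245157 f(22,8)=144210 f(22,10)=67298 f(22,12)=24794 f(22,14)=7084 f(22,16)=1518 f(22,18)=230 f(22,20)=22 f(22,22)=1
t=23: f(23,-1)=208012 f(23,1)=534888 f(23,3)=653752 f(23,5)=572033 f(23,7)=389367 f(23,9)=211508 f(23,11)=92092 f(23,13)=31878 f(23,15)=8602 f(23,17)=1748 f(23,19)=252 f(23,21)=23 f(23,23)=1
t=24: f(24,0)=742900 f(24,2)=1188640 f(24,4)=1225785 f(24,6)=961400 f(24,8)=600875 f(24,10)=303600 f(24,12)=123970 f(24,14)=40480 f(24,16)=10350 f(24,18)=2000 f(24,20)=275 f(24,22)=24 f(24,24)=1
t=25: f(25,-1)=742900 f(25,1)=1931540 f(25,3)=2414425 f(25,5)=2187185 f(25,7)=1562275 f(25,9)=904475 f(25,11)=427570 f(25,13)=164450 f(25,15)=50830 f(25,17)=12350 f(25,19)=2275 f(25,21)=299 f(25,23)=25 f(25,25)=1
t=26: f(26,0)=2674440 f(26,2)=4345965 f(26,4)=4601610 f(26,6)=3749460 f(26,8)=2466750 f(26,10)=1332045 f(26,12)=592020 f(26,14)=215280 f(26,16)=63180 f(26,18)=14625 f(26,20)=2574 f(26,22)=324 f(26,24)=26 f(26,26)=1
Σ_s f(26,s) = 20058300
P = 20058300/67108864 = 5014575/16777216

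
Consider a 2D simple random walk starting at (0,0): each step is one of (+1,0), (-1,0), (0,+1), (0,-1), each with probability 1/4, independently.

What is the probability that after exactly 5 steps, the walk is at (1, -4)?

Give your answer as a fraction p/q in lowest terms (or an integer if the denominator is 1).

Answer: 5/1024

Derivation:
Let h be the number of horizontal steps (so 5-h are vertical). To end at (1,-4) need (h+1)/2 right-steps and ((5-h)-4)/2 up-steps.
Sum over h with 1 ≤ h ≤ 1, h ≡ 1 (mod 2), 5-h ≡ 0 (mod 2):
h=1: C(5,1)·C(1,1)·C(4,0) = 5·1·1 = 5
Total favorable: 5
Total paths: 4^5 = 1024
P = 5/1024 = 5/1024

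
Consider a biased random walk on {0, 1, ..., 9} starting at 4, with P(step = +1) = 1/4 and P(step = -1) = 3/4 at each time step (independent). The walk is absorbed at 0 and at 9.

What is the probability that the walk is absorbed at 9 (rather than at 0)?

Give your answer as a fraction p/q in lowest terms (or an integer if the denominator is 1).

Answer: 40/9841

Derivation:
Biased walk: p = 1/4, q = 3/4, r = q/p = 3
Gambler's ruin: P(hit 9 before 0 | start at 4) = (1 - r^a)/(1 - r^N)
r^4 = 81; r^9 = 19683
P = (1 - 81) / (1 - 19683) = -80 / -19682 = 40/9841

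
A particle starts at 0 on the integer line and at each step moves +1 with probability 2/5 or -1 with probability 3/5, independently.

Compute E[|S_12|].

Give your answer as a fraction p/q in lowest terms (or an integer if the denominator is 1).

Answer: 814389852/244140625

Derivation:
S_12 takes values m ≡ 0 (mod 2) with |m| ≤ 12; P(S_12=m) = C(12,(12+m)/2) · (2/5)^((12+m)/2) · (3/5)^((12-m)/2).
Distribution: P(S=-12)=531441/244140625, P(S=-10)=4251528/244140625, P(S=-8)=15588936/244140625, P(S=-6)=6928416/48828125, P(S=-4)=10392624/48828125, P(S=-2)=55427328/244140625, P(S=0)=43110144/244140625, P(S=2)=24634368/244140625, P(S=4)=2052864/48828125, P(S=6)=608256/48828125, P(S=8)=608256/244140625, P(S=10)=73728/244140625, P(S=12)=4096/244140625
E[|S_12|] = Σ_m |m|·P(S_12=m) = 814389852/244140625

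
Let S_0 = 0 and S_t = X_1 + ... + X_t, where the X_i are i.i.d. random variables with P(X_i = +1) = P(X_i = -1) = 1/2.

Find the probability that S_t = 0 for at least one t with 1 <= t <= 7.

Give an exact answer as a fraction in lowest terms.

Count via complement. Let g(t,s) = #length-t paths at position s with S_1..S_t all ≠ 0.
g(t,s) = g(t-1,s-1) + g(t-1,s+1) for s ≠ 0; g(t,0) = 0.
t=0: g(0,0)=1
t=1: g(1,-1)=1 g(1,1)=1
t=2: g(2,-2)=1 g(2,2)=1
t=3: g(3,-3)=1 g(3,-1)=1 g(3,1)=1 g(3,3)=1
t=4: g(4,-4)=1 g(4,-2)=2 g(4,2)=2 g(4,4)=1
t=5: g(5,-5)=1 g(5,-3)=3 g(5,-1)=2 g(5,1)=2 g(5,3)=3 g(5,5)=1
t=6: g(6,-6)=1 g(6,-4)=4 g(6,-2)=5 g(6,2)=5 g(6,4)=4 g(6,6)=1
t=7: g(7,-7)=1 g(7,-5)=5 g(7,-3)=9 g(7,-1)=5 g(7,1)=5 g(7,3)=9 g(7,5)=5 g(7,7)=1
Paths never hitting 0: Σ_s g(7,s) = 40
Paths hitting 0: 2^7 - 40 = 88
P = 88/128 = 11/16

Answer: 11/16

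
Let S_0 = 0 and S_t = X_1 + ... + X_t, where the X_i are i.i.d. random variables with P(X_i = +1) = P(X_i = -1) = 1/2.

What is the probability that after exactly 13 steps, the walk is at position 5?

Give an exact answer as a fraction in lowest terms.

To reach position 5 after 13 steps: need 9 steps of +1 and 4 of -1.
Favorable paths: C(13,9) = 715
Total paths: 2^13 = 8192
P = 715/8192 = 715/8192

Answer: 715/8192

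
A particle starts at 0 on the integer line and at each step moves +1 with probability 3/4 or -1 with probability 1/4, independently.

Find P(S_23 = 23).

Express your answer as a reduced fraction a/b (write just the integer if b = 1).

To reach position 23 after 23 steps: need 23 steps of +1 and 0 steps of -1.
Number of such sequences: C(23,23) = 1
Each has probability (3/4)^23 · (1/4)^0 = 94143178827/70368744177664
P = 1 · 94143178827/70368744177664 = 94143178827/70368744177664

Answer: 94143178827/70368744177664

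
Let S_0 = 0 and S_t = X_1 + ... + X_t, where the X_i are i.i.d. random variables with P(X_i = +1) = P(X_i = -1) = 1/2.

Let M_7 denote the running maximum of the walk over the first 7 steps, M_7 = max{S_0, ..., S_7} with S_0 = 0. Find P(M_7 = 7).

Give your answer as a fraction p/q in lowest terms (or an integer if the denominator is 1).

Answer: 1/128

Derivation:
Let M_7 = max(S_0,...,S_7). Use the reflection principle: for j ≥ 1, #{paths with M_7 ≥ j} = #{S_7 ≥ j} + #{S_7 ≥ j+1}.
By reflection, #{M_7 ≥ 7} = #{S_7 ≥ 7} + #{S_7 ≥ 8} = 1 + 0 = 1.
#{M_7 ≥ 8} = #{S_7 ≥ 8} + #{S_7 ≥ 9} = 0 + 0 = 0.
#{M_7 = 7} = 1 - 0 = 1.
P(M_7 = 7) = 1/128 = 1/128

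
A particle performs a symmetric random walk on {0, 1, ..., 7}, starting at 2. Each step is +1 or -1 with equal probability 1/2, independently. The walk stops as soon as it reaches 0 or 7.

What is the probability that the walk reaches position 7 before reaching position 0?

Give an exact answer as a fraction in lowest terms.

Answer: 2/7

Derivation:
Symmetric walk (p = 1/2): the harmonic-function argument gives P(hit 7 before 0 | start at 2) = a/N.
P = 2/7 = 2/7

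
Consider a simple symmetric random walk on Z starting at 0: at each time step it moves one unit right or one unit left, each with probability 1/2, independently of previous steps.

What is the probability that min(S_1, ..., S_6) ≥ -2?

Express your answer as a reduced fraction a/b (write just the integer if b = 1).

Answer: 25/32

Derivation:
Let f(t,s) = #length-t paths at position s with S_1..S_t all ≥ -2.
f(t,s) = f(t-1,s-1) + f(t-1,s+1) for s ≥ -2; f(t,s) = 0 for s < -2.
t=0: f(0,0)=1
t=1: f(1,-1)=1 f(1,1)=1
t=2: f(2,-2)=1 f(2,0)=2 f(2,2)=1
t=3: f(3,-1)=3 f(3,1)=3 f(3,3)=1
t=4: f(4,-2)=3 f(4,0)=6 f(4,2)=4 f(4,4)=1
t=5: f(5,-1)=9 f(5,1)=10 f(5,3)=5 f(5,5)=1
t=6: f(6,-2)=9 f(6,0)=19 f(6,2)=15 f(6,4)=6 f(6,6)=1
Σ_s f(6,s) = 50
P = 50/64 = 25/32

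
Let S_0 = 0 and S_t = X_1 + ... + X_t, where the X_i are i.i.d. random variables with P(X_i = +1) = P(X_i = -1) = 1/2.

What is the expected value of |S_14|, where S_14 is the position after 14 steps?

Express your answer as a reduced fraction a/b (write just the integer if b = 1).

Answer: 3003/1024

Derivation:
S_14 takes values m ≡ 0 (mod 2) with |m| ≤ 14; P(S_14=m) = C(14,(14+m)/2)/2^14.
Total paths: 2^14 = 16384
Distribution: P(S=-14)=1/16384, P(S=-12)=14/16384, P(S=-10)=91/16384, P(S=-8)=364/16384, P(S=-6)=1001/16384, P(S=-4)=2002/16384, P(S=-2)=3003/16384, P(S=0)=3432/16384, P(S=2)=3003/16384, P(S=4)=2002/16384, P(S=6)=1001/16384, P(S=8)=364/16384, P(S=10)=91/16384, P(S=12)=14/16384, P(S=14)=1/16384
E[|S_14|] = Σ_m |m|·P(S_14=m) = 48048/16384 = 3003/1024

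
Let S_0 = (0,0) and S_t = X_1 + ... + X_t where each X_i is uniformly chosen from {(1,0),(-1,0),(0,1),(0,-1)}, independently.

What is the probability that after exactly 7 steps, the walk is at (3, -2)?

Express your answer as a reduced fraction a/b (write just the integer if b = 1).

Let h be the number of horizontal steps (so 7-h are vertical). To end at (3,-2) need (h+3)/2 right-steps and ((7-h)-2)/2 up-steps.
Sum over h with 3 ≤ h ≤ 5, h ≡ 1 (mod 2), 7-h ≡ 0 (mod 2):
h=3: C(7,3)·C(3,3)·C(4,1) = 35·1·4 = 140
h=5: C(7,5)·C(5,4)·C(2,0) = 21·5·1 = 105
Total favorable: 245
Total paths: 4^7 = 16384
P = 245/16384 = 245/16384

Answer: 245/16384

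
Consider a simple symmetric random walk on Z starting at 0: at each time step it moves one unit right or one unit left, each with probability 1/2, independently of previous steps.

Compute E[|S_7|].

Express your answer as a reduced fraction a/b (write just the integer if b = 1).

Answer: 35/16

Derivation:
S_7 takes values m ≡ 1 (mod 2) with |m| ≤ 7; P(S_7=m) = C(7,(7+m)/2)/2^7.
Total paths: 2^7 = 128
Distribution: P(S=-7)=1/128, P(S=-5)=7/128, P(S=-3)=21/128, P(S=-1)=35/128, P(S=1)=35/128, P(S=3)=21/128, P(S=5)=7/128, P(S=7)=1/128
E[|S_7|] = Σ_m |m|·P(S_7=m) = 280/128 = 35/16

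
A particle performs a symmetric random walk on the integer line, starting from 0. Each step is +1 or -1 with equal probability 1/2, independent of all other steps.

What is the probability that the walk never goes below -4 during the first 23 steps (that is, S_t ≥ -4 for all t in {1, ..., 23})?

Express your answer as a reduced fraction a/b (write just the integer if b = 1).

Let f(t,s) = #length-t paths at position s with S_1..S_t all ≥ -4.
f(t,s) = f(t-1,s-1) + f(t-1,s+1) for s ≥ -4; f(t,s) = 0 for s < -4.
t=0: f(0,0)=1
t=1: f(1,-1)=1 f(1,1)=1
t=2: f(2,-2)=1 f(2,0)=2 f(2,2)=1
t=3: f(3,-3)=1 f(3,-1)=3 f(3,1)=3 f(3,3)=1
t=4: f(4,-4)=1 f(4,-2)=4 f(4,0)=6 f(4,2)=4 f(4,4)=1
t=5: f(5,-3)=5 f(5,-1)=10 f(5,1)=10 f(5,3)=5 f(5,5)=1
t=6: f(6,-4)=5 f(6,-2)=15 f(6,0)=20 f(6,2)=15 f(6,4)=6 f(6,6)=1
t=7: f(7,-3)=20 f(7,-1)=35 f(7,1)=35 f(7,3)=21 f(7,5)=7 f(7,7)=1
t=8: f(8,-4)=20 f(8,-2)=55 f(8,0)=70 f(8,2)=56 f(8,4)=28 f(8,6)=8 f(8,8)=1
t=9: f(9,-3)=75 f(9,-1)=125 f(9,1)=126 f(9,3)=84 f(9,5)=36 f(9,7)=9 f(9,9)=1
t=10: f(10,-4)=75 f(10,-2)=200 f(10,0)=251 f(10,2)=210 f(10,4)=120 f(10,6)=45 f(10,8)=10 f(10,10)=1
t=11: f(11,-3)=275 f(11,-1)=451 f(11,1)=461 f(11,3)=330 f(11,5)=165 f(11,7)=55 f(11,9)=11 f(11,11)=1
t=12: f(12,-4)=275 f(12,-2)=726 f(12,0)=912 f(12,2)=791 f(12,4)=495 f(12,6)=220 f(12,8)=66 f(12,10)=12 f(12,12)=1
t=13: f(13,-3)=1001 f(13,-1)=1638 f(13,1)=1703 f(13,3)=1286 f(13,5)=715 f(13,7)=286 f(13,9)=78 f(13,11)=13 f(13,13)=1
t=14: f(14,-4)=1001 f(14,-2)=2639 f(14,0)=3341 f(14,2)=2989 f(14,4)=2001 f(14,6)=1001 f(14,8)=364 f(14,10)=91 f(14,12)=14 f(14,14)=1
t=15: f(15,-3)=3640 f(15,-1)=5980 f(15,1)=6330 f(15,3)=4990 f(15,5)=3002 f(15,7)=1365 f(15,9)=455 f(15,11)=105 f(15,13)=15 f(15,15)=1
t=16: f(16,-4)=3640 f(16,-2)=9620 f(16,0)=12310 f(16,2)=11320 f(16,4)=7992 f(16,6)=4367 f(16,8)=1820 f(16,10)=560 f(16,12)=120 f(16,14)=16 f(16,16)=1
t=17: f(17,-3)=13260 f(17,-1)=21930 f(17,1)=23630 f(17,3)=19312 f(17,5)=12359 f(17,7)=6187 f(17,9)=2380 f(17,11)=680 f(17,13)=136 f(17,15)=17 f(17,17)=1
t=18: f(18,-4)=13260 f(18,-2)=35190 f(18,0)=45560 f(18,2)=42942 f(18,4)=31671 f(18,6)=18546 f(18,8)=8567 f(18,10)=3060 f(18,12)=816 f(18,14)=153 f(18,16)=18 f(18,18)=1
t=19: f(19,-3)=48450 f(19,-1)=80750 f(19,1)=88502 f(19,3)=74613 f(19,5)=50217 f(19,7)=27113 f(19,9)=11627 f(19,11)=3876 f(19,13)=969 f(19,15)=171 f(19,17)=19 f(19,19)=1
t=20: f(20,-4)=48450 f(20,-2)=129200 f(20,0)=169252 f(20,2)=163115 f(20,4)=124830 f(20,6)=77330 f(20,8)=38740 f(20,10)=15503 f(20,12)=4845 f(20,14)=1140 f(20,16)=190 f(20,18)=20 f(20,20)=1
t=21: f(21,-3)=177650 f(21,-1)=298452 f(21,1)=332367 f(21,3)=287945 f(21,5)=202160 f(21,7)=116070 f(21,9)=54243 f(21,11)=20348 f(21,13)=5985 f(21,15)=1330 f(21,17)=210 f(21,19)=21 f(21,21)=1
t=22: f(22,-4)=177650 f(22,-2)=476102 f(22,0)=630819 f(22,2)=620312 f(22,4)=490105 f(22,6)=318230 f(22,8)=170313 f(22,10)=74591 f(22,12)=26333 f(22,14)=7315 f(22,16)=1540 f(22,18)=231 f(22,20)=22 f(22,22)=1
t=23: f(23,-3)=653752 f(23,-1)=1106921 f(23,1)=1251131 f(23,3)=1110417 f(23,5)=808335 f(23,7)=488543 f(23,9)=244904 f(23,11)=100924 f(23,13)=33648 f(23,15)=8855 f(23,17)=1771 f(23,19)=253 f(23,21)=23 f(23,23)=1
Σ_s f(23,s) = 5809478
P = 5809478/8388608 = 2904739/4194304

Answer: 2904739/4194304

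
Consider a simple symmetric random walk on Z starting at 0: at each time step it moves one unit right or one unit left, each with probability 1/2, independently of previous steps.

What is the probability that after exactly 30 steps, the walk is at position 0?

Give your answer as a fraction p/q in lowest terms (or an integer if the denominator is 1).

Answer: 9694845/67108864

Derivation:
To return to 0 after 30 steps: need exactly 15 steps of +1 and 15 of -1.
Favorable paths: C(30,15) = 155117520
Total paths: 2^30 = 1073741824
P = 155117520/1073741824 = 9694845/67108864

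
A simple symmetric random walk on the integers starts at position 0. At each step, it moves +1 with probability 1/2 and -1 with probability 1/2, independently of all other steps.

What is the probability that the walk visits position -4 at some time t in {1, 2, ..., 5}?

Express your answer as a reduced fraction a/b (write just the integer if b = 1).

Answer: 1/16

Derivation:
Count via complement. Let g(t,s) = #length-t paths at position s with S_1..S_t all ≠ -4.
g(t,s) = g(t-1,s-1) + g(t-1,s+1) for s ≠ -4; g(t,-4) = 0.
t=0: g(0,0)=1
t=1: g(1,-1)=1 g(1,1)=1
t=2: g(2,-2)=1 g(2,0)=2 g(2,2)=1
t=3: g(3,-3)=1 g(3,-1)=3 g(3,1)=3 g(3,3)=1
t=4: g(4,-2)=4 g(4,0)=6 g(4,2)=4 g(4,4)=1
t=5: g(5,-3)=4 g(5,-1)=10 g(5,1)=10 g(5,3)=5 g(5,5)=1
Paths never hitting -4: Σ_s g(5,s) = 30
Paths hitting -4: 2^5 - 30 = 2
P = 2/32 = 1/16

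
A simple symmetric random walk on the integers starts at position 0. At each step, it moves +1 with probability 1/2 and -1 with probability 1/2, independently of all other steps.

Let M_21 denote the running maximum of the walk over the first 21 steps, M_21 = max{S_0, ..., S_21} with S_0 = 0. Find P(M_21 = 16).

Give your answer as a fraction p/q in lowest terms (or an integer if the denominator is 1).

Let M_21 = max(S_0,...,S_21). Use the reflection principle: for j ≥ 1, #{paths with M_21 ≥ j} = #{S_21 ≥ j} + #{S_21 ≥ j+1}.
By reflection, #{M_21 ≥ 16} = #{S_21 ≥ 16} + #{S_21 ≥ 17} = 232 + 232 = 464.
#{M_21 ≥ 17} = #{S_21 ≥ 17} + #{S_21 ≥ 18} = 232 + 22 = 254.
#{M_21 = 16} = 464 - 254 = 210.
P(M_21 = 16) = 210/2097152 = 105/1048576

Answer: 105/1048576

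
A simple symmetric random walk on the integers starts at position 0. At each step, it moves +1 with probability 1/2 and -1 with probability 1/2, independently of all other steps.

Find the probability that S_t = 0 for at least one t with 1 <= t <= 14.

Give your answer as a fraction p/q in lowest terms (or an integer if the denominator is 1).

Count via complement. Let g(t,s) = #length-t paths at position s with S_1..S_t all ≠ 0.
g(t,s) = g(t-1,s-1) + g(t-1,s+1) for s ≠ 0; g(t,0) = 0.
t=0: g(0,0)=1
t=1: g(1,-1)=1 g(1,1)=1
t=2: g(2,-2)=1 g(2,2)=1
t=3: g(3,-3)=1 g(3,-1)=1 g(3,1)=1 g(3,3)=1
t=4: g(4,-4)=1 g(4,-2)=2 g(4,2)=2 g(4,4)=1
t=5: g(5,-5)=1 g(5,-3)=3 g(5,-1)=2 g(5,1)=2 g(5,3)=3 g(5,5)=1
t=6: g(6,-6)=1 g(6,-4)=4 g(6,-2)=5 g(6,2)=5 g(6,4)=4 g(6,6)=1
t=7: g(7,-7)=1 g(7,-5)=5 g(7,-3)=9 g(7,-1)=5 g(7,1)=5 g(7,3)=9 g(7,5)=5 g(7,7)=1
t=8: g(8,-8)=1 g(8,-6)=6 g(8,-4)=14 g(8,-2)=14 g(8,2)=14 g(8,4)=14 g(8,6)=6 g(8,8)=1
t=9: g(9,-9)=1 g(9,-7)=7 g(9,-5)=20 g(9,-3)=28 g(9,-1)=14 g(9,1)=14 g(9,3)=28 g(9,5)=20 g(9,7)=7 g(9,9)=1
t=10: g(10,-10)=1 g(10,-8)=8 g(10,-6)=27 g(10,-4)=48 g(10,-2)=42 g(10,2)=42 g(10,4)=48 g(10,6)=27 g(10,8)=8 g(10,10)=1
t=11: g(11,-11)=1 g(11,-9)=9 g(11,-7)=35 g(11,-5)=75 g(11,-3)=90 g(11,-1)=42 g(11,1)=42 g(11,3)=90 g(11,5)=75 g(11,7)=35 g(11,9)=9 g(11,11)=1
t=12: g(12,-12)=1 g(12,-10)=10 g(12,-8)=44 g(12,-6)=110 g(12,-4)=165 g(12,-2)=132 g(12,2)=132 g(12,4)=165 g(12,6)=110 g(12,8)=44 g(12,10)=10 g(12,12)=1
t=13: g(13,-13)=1 g(13,-11)=11 g(13,-9)=54 g(13,-7)=154 g(13,-5)=275 g(13,-3)=297 g(13,-1)=132 g(13,1)=132 g(13,3)=297 g(13,5)=275 g(13,7)=154 g(13,9)=54 g(13,11)=11 g(13,13)=1
t=14: g(14,-14)=1 g(14,-12)=12 g(14,-10)=65 g(14,-8)=208 g(14,-6)=429 g(14,-4)=572 g(14,-2)=429 g(14,2)=429 g(14,4)=572 g(14,6)=429 g(14,8)=208 g(14,10)=65 g(14,12)=12 g(14,14)=1
Paths never hitting 0: Σ_s g(14,s) = 3432
Paths hitting 0: 2^14 - 3432 = 12952
P = 12952/16384 = 1619/2048

Answer: 1619/2048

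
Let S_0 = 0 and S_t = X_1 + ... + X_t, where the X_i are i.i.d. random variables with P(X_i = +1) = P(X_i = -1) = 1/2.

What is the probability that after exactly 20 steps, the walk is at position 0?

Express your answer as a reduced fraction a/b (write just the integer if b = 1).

Answer: 46189/262144

Derivation:
To return to 0 after 20 steps: need exactly 10 steps of +1 and 10 of -1.
Favorable paths: C(20,10) = 184756
Total paths: 2^20 = 1048576
P = 184756/1048576 = 46189/262144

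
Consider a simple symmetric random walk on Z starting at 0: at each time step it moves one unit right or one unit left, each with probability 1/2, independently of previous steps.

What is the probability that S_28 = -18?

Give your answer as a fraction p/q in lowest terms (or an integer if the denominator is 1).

To reach position -18 after 28 steps: need 5 steps of +1 and 23 of -1.
Favorable paths: C(28,5) = 98280
Total paths: 2^28 = 268435456
P = 98280/268435456 = 12285/33554432

Answer: 12285/33554432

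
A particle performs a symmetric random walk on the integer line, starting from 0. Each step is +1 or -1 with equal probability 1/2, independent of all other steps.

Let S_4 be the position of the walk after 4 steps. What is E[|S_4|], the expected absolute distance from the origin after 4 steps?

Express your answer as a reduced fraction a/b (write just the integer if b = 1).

Answer: 3/2

Derivation:
S_4 takes values m ≡ 0 (mod 2) with |m| ≤ 4; P(S_4=m) = C(4,(4+m)/2)/2^4.
Total paths: 2^4 = 16
Distribution: P(S=-4)=1/16, P(S=-2)=4/16, P(S=0)=6/16, P(S=2)=4/16, P(S=4)=1/16
E[|S_4|] = Σ_m |m|·P(S_4=m) = 24/16 = 3/2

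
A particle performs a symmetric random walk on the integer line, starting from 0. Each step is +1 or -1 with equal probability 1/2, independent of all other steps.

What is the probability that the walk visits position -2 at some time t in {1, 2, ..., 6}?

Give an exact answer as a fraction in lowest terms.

Count via complement. Let g(t,s) = #length-t paths at position s with S_1..S_t all ≠ -2.
g(t,s) = g(t-1,s-1) + g(t-1,s+1) for s ≠ -2; g(t,-2) = 0.
t=0: g(0,0)=1
t=1: g(1,-1)=1 g(1,1)=1
t=2: g(2,0)=2 g(2,2)=1
t=3: g(3,-1)=2 g(3,1)=3 g(3,3)=1
t=4: g(4,0)=5 g(4,2)=4 g(4,4)=1
t=5: g(5,-1)=5 g(5,1)=9 g(5,3)=5 g(5,5)=1
t=6: g(6,0)=14 g(6,2)=14 g(6,4)=6 g(6,6)=1
Paths never hitting -2: Σ_s g(6,s) = 35
Paths hitting -2: 2^6 - 35 = 29
P = 29/64 = 29/64

Answer: 29/64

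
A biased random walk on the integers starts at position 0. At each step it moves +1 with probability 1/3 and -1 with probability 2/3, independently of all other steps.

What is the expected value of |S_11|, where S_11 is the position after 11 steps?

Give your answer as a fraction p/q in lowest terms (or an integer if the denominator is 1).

Answer: 242495/59049

Derivation:
S_11 takes values m ≡ 1 (mod 2) with |m| ≤ 11; P(S_11=m) = C(11,(11+m)/2) · (1/3)^((11+m)/2) · (2/3)^((11-m)/2).
Distribution: P(S=-11)=2048/177147, P(S=-9)=11264/177147, P(S=-7)=28160/177147, P(S=-5)=14080/59049, P(S=-3)=14080/59049, P(S=-1)=9856/59049, P(S=1)=4928/59049, P(S=3)=1760/59049, P(S=5)=440/59049, P(S=7)=220/177147, P(S=9)=22/177147, P(S=11)=1/177147
E[|S_11|] = Σ_m |m|·P(S_11=m) = 242495/59049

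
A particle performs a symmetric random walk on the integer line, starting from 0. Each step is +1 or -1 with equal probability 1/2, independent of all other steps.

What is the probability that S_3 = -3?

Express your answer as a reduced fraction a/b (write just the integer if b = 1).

To reach position -3 after 3 steps: need 0 steps of +1 and 3 of -1.
Favorable paths: C(3,0) = 1
Total paths: 2^3 = 8
P = 1/8 = 1/8

Answer: 1/8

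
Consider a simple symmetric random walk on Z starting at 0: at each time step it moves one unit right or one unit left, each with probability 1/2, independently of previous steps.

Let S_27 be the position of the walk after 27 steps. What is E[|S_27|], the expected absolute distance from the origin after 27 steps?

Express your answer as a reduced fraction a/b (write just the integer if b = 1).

Answer: 35102025/8388608

Derivation:
S_27 takes values m ≡ 1 (mod 2) with |m| ≤ 27; P(S_27=m) = C(27,(27+m)/2)/2^27.
Total paths: 2^27 = 134217728
Distribution: P(S=-27)=1/134217728, P(S=-25)=27/134217728, P(S=-23)=351/134217728, P(S=-21)=2925/134217728, P(S=-19)=17550/134217728, P(S=-17)=80730/134217728, P(S=-15)=296010/134217728, P(S=-13)=888030/134217728, P(S=-11)=2220075/134217728, P(S=-9)=4686825/134217728, P(S=-7)=8436285/134217728, P(S=-5)=13037895/134217728, P(S=-3)=17383860/134217728, P(S=-1)=20058300/134217728, P(S=1)=20058300/134217728, P(S=3)=17383860/134217728, P(S=5)=13037895/134217728, P(S=7)=8436285/134217728, P(S=9)=4686825/134217728, P(S=11)=2220075/134217728, P(S=13)=888030/134217728, P(S=15)=296010/134217728, P(S=17)=80730/134217728, P(S=19)=17550/134217728, P(S=21)=2925/134217728, P(S=23)=351/134217728, P(S=25)=27/134217728, P(S=27)=1/134217728
E[|S_27|] = Σ_m |m|·P(S_27=m) = 561632400/134217728 = 35102025/8388608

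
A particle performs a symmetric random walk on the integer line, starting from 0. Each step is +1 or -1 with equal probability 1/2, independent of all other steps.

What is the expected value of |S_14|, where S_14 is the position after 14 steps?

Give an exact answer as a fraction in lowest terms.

S_14 takes values m ≡ 0 (mod 2) with |m| ≤ 14; P(S_14=m) = C(14,(14+m)/2)/2^14.
Total paths: 2^14 = 16384
Distribution: P(S=-14)=1/16384, P(S=-12)=14/16384, P(S=-10)=91/16384, P(S=-8)=364/16384, P(S=-6)=1001/16384, P(S=-4)=2002/16384, P(S=-2)=3003/16384, P(S=0)=3432/16384, P(S=2)=3003/16384, P(S=4)=2002/16384, P(S=6)=1001/16384, P(S=8)=364/16384, P(S=10)=91/16384, P(S=12)=14/16384, P(S=14)=1/16384
E[|S_14|] = Σ_m |m|·P(S_14=m) = 48048/16384 = 3003/1024

Answer: 3003/1024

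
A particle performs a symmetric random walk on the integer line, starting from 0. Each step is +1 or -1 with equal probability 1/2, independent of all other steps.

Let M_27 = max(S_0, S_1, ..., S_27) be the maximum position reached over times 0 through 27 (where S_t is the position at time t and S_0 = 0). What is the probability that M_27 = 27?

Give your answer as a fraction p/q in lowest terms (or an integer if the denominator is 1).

Let M_27 = max(S_0,...,S_27). Use the reflection principle: for j ≥ 1, #{paths with M_27 ≥ j} = #{S_27 ≥ j} + #{S_27 ≥ j+1}.
By reflection, #{M_27 ≥ 27} = #{S_27 ≥ 27} + #{S_27 ≥ 28} = 1 + 0 = 1.
#{M_27 ≥ 28} = #{S_27 ≥ 28} + #{S_27 ≥ 29} = 0 + 0 = 0.
#{M_27 = 27} = 1 - 0 = 1.
P(M_27 = 27) = 1/134217728 = 1/134217728

Answer: 1/134217728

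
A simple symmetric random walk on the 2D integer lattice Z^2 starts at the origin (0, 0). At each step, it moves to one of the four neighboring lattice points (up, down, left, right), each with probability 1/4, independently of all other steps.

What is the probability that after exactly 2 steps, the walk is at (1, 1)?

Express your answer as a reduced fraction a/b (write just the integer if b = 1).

Let h be the number of horizontal steps (so 2-h are vertical). To end at (1,1) need (h+1)/2 right-steps and ((2-h)+1)/2 up-steps.
Sum over h with 1 ≤ h ≤ 1, h ≡ 1 (mod 2), 2-h ≡ 1 (mod 2):
h=1: C(2,1)·C(1,1)·C(1,1) = 2·1·1 = 2
Total favorable: 2
Total paths: 4^2 = 16
P = 2/16 = 1/8

Answer: 1/8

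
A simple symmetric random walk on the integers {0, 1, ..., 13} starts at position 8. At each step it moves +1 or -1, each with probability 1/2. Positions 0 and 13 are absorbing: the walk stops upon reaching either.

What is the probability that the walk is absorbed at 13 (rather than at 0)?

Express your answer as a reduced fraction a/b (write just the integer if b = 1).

Answer: 8/13

Derivation:
Symmetric walk (p = 1/2): the harmonic-function argument gives P(hit 13 before 0 | start at 8) = a/N.
P = 8/13 = 8/13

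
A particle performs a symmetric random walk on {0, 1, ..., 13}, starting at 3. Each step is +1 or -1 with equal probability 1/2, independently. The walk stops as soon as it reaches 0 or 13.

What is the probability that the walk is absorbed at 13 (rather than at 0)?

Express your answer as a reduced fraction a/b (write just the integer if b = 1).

Symmetric walk (p = 1/2): the harmonic-function argument gives P(hit 13 before 0 | start at 3) = a/N.
P = 3/13 = 3/13

Answer: 3/13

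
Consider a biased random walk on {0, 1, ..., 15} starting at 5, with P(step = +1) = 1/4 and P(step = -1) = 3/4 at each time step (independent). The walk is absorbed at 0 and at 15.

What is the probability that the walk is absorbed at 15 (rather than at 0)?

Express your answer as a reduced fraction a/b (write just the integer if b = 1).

Biased walk: p = 1/4, q = 3/4, r = q/p = 3
Gambler's ruin: P(hit 15 before 0 | start at 5) = (1 - r^a)/(1 - r^N)
r^5 = 243; r^15 = 14348907
P = (1 - 243) / (1 - 14348907) = -242 / -14348906 = 1/59293

Answer: 1/59293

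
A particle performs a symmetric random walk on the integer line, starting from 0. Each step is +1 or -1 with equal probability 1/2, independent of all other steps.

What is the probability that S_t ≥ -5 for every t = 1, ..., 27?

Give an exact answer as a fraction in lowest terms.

Let f(t,s) = #length-t paths at position s with S_1..S_t all ≥ -5.
f(t,s) = f(t-1,s-1) + f(t-1,s+1) for s ≥ -5; f(t,s) = 0 for s < -5.
t=0: f(0,0)=1
t=1: f(1,-1)=1 f(1,1)=1
t=2: f(2,-2)=1 f(2,0)=2 f(2,2)=1
t=3: f(3,-3)=1 f(3,-1)=3 f(3,1)=3 f(3,3)=1
t=4: f(4,-4)=1 f(4,-2)=4 f(4,0)=6 f(4,2)=4 f(4,4)=1
t=5: f(5,-5)=1 f(5,-3)=5 f(5,-1)=10 f(5,1)=10 f(5,3)=5 f(5,5)=1
t=6: f(6,-4)=6 f(6,-2)=15 f(6,0)=20 f(6,2)=15 f(6,4)=6 f(6,6)=1
t=7: f(7,-5)=6 f(7,-3)=21 f(7,-1)=35 f(7,1)=35 f(7,3)=21 f(7,5)=7 f(7,7)=1
t=8: f(8,-4)=27 f(8,-2)=56 f(8,0)=70 f(8,2)=56 f(8,4)=28 f(8,6)=8 f(8,8)=1
t=9: f(9,-5)=27 f(9,-3)=83 f(9,-1)=126 f(9,1)=126 f(9,3)=84 f(9,5)=36 f(9,7)=9 f(9,9)=1
t=10: f(10,-4)=110 f(10,-2)=209 f(10,0)=252 f(10,2)=210 f(10,4)=120 f(10,6)=45 f(10,8)=10 f(10,10)=1
t=11: f(11,-5)=110 f(11,-3)=319 f(11,-1)=461 f(11,1)=462 f(11,3)=330 f(11,5)=165 f(11,7)=55 f(11,9)=11 f(11,11)=1
t=12: f(12,-4)=429 f(12,-2)=780 f(12,0)=923 f(12,2)=792 f(12,4)=495 f(12,6)=220 f(12,8)=66 f(12,10)=12 f(12,12)=1
t=13: f(13,-5)=429 f(13,-3)=1209 f(13,-1)=1703 f(13,1)=1715 f(13,3)=1287 f(13,5)=715 f(13,7)=286 f(13,9)=78 f(13,11)=13 f(13,13)=1
t=14: f(14,-4)=1638 f(14,-2)=2912 f(14,0)=3418 f(14,2)=3002 f(14,4)=2002 f(14,6)=1001 f(14,8)=364 f(14,10)=91 f(14,12)=14 f(14,14)=1
t=15: f(15,-5)=1638 f(15,-3)=4550 f(15,-1)=6330 f(15,1)=6420 f(15,3)=5004 f(15,5)=3003 f(15,7)=1365 f(15,9)=455 f(15,11)=105 f(15,13)=15 f(15,15)=1
t=16: f(16,-4)=6188 f(16,-2)=10880 f(16,0)=12750 f(16,2)=11424 f(16,4)=8007 f(16,6)=4368 f(16,8)=1820 f(16,10)=560 f(16,12)=120 f(16,14)=16 f(16,16)=1
t=17: f(17,-5)=6188 f(17,-3)=17068 f(17,-1)=23630 f(17,1)=24174 f(17,3)=19431 f(17,5)=12375 f(17,7)=6188 f(17,9)=2380 f(17,11)=680 f(17,13)=136 f(17,15)=17 f(17,17)=1
t=18: f(18,-4)=23256 f(18,-2)=40698 f(18,0)=47804 f(18,2)=43605 f(18,4)=31806 f(18,6)=18563 f(18,8)=8568 f(18,10)=3060 f(18,12)=816 f(18,14)=153 f(18,16)=18 f(18,18)=1
t=19: f(19,-5)=23256 f(19,-3)=63954 f(19,-1)=88502 f(19,1)=91409 f(19,3)=75411 f(19,5)=50369 f(19,7)=27131 f(19,9)=11628 f(19,11)=3876 f(19,13)=969 f(19,15)=171 f(19,17)=19 f(19,19)=1
t=20: f(20,-4)=87210 f(20,-2)=152456 f(20,0)=179911 f(20,2)=166820 f(20,4)=125780 f(20,6)=77500 f(20,8)=38759 f(20,10)=15504 f(20,12)=4845 f(20,14)=1140 f(20,16)=190 f(20,18)=20 f(20,20)=1
t=21: f(21,-5)=87210 f(21,-3)=239666 f(21,-1)=332367 f(21,1)=346731 f(21,3)=292600 f(21,5)=203280 f(21,7)=116259 f(21,9)=54263 f(21,11)=20349 f(21,13)=5985 f(21,15)=1330 f(21,17)=210 f(21,19)=21 f(21,21)=1
t=22: f(22,-4)=326876 f(22,-2)=572033 f(22,0)=679098 f(22,2)=639331 f(22,4)=495880 f(22,6)=319539 f(22,8)=170522 f(22,10)=74612 f(22,12)=26334 f(22,14)=7315 f(22,16)=1540 f(22,18)=231 f(22,20)=22 f(22,22)=1
t=23: f(23,-5)=326876 f(23,-3)=898909 f(23,-1)=1251131 f(23,1)=1318429 f(23,3)=1135211 f(23,5)=815419 f(23,7)=490061 f(23,9)=245134 f(23,11)=100946 f(23,13)=33649 f(23,15)=8855 f(23,17)=1771 f(23,19)=253 f(23,21)=23 f(23,23)=1
t=24: f(24,-4)=1225785 f(24,-2)=2150040 f(24,0)=2569560 f(24,2)=2453640 f(24,4)=1950630 f(24,6)=1305480 f(24,8)=735195 f(24,10)=346080 f(24,12)=134595 f(24,14)=42504 f(24,16)=10626 f(24,18)=2024 f(24,20)=276 f(24,22)=24 f(24,24)=1
t=25: f(25,-5)=1225785 f(25,-3)=3375825 f(25,-1)=4719600 f(25,1)=5023200 f(25,3)=4404270 f(25,5)=3256110 f(25,7)=2040675 f(25,9)=1081275 f(25,11)=480675 f(25,13)=177099 f(25,15)=53130 f(25,17)=12650 f(25,19)=2300 f(25,21)=300 f(25,23)=25 f(25,25)=1
t=26: f(26,-4)=4601610 f(26,-2)=8095425 f(26,0)=9742800 f(26,2)=9427470 f(26,4)=7660380 f(26,6)=5296785 f(26,8)=3121950 f(26,10)=1561950 f(26,12)=657774 f(26,14)=230229 f(26,16)=65780 f(26,18)=14950 f(26,20)=2600 f(26,22)=325 f(26,24)=26 f(26,26)=1
t=27: f(27,-5)=4601610 f(27,-3)=12697035 f(27,-1)=17838225 f(27,1)=19170270 f(27,3)=17087850 f(27,5)=12957165 f(27,7)=8418735 f(27,9)=4683900 f(27,11)=2219724 f(27,13)=888003 f(27,15)=296009 f(27,17)=80730 f(27,19)=17550 f(27,21)=2925 f(27,23)=351 f(27,25)=27 f(27,27)=1
Σ_s f(27,s) = 100960110
P = 100960110/134217728 = 50480055/67108864

Answer: 50480055/67108864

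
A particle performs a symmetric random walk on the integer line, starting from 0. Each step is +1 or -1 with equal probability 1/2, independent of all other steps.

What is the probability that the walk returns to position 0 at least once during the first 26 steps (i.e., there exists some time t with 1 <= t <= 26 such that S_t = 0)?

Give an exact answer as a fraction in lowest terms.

Count via complement. Let g(t,s) = #length-t paths at position s with S_1..S_t all ≠ 0.
g(t,s) = g(t-1,s-1) + g(t-1,s+1) for s ≠ 0; g(t,0) = 0.
t=0: g(0,0)=1
t=1: g(1,-1)=1 g(1,1)=1
t=2: g(2,-2)=1 g(2,2)=1
t=3: g(3,-3)=1 g(3,-1)=1 g(3,1)=1 g(3,3)=1
t=4: g(4,-4)=1 g(4,-2)=2 g(4,2)=2 g(4,4)=1
t=5: g(5,-5)=1 g(5,-3)=3 g(5,-1)=2 g(5,1)=2 g(5,3)=3 g(5,5)=1
t=6: g(6,-6)=1 g(6,-4)=4 g(6,-2)=5 g(6,2)=5 g(6,4)=4 g(6,6)=1
t=7: g(7,-7)=1 g(7,-5)=5 g(7,-3)=9 g(7,-1)=5 g(7,1)=5 g(7,3)=9 g(7,5)=5 g(7,7)=1
t=8: g(8,-8)=1 g(8,-6)=6 g(8,-4)=14 g(8,-2)=14 g(8,2)=14 g(8,4)=14 g(8,6)=6 g(8,8)=1
t=9: g(9,-9)=1 g(9,-7)=7 g(9,-5)=20 g(9,-3)=28 g(9,-1)=14 g(9,1)=14 g(9,3)=28 g(9,5)=20 g(9,7)=7 g(9,9)=1
t=10: g(10,-10)=1 g(10,-8)=8 g(10,-6)=27 g(10,-4)=48 g(10,-2)=42 g(10,2)=42 g(10,4)=48 g(10,6)=27 g(10,8)=8 g(10,10)=1
t=11: g(11,-11)=1 g(11,-9)=9 g(11,-7)=35 g(11,-5)=75 g(11,-3)=90 g(11,-1)=42 g(11,1)=42 g(11,3)=90 g(11,5)=75 g(11,7)=35 g(11,9)=9 g(11,11)=1
t=12: g(12,-12)=1 g(12,-10)=10 g(12,-8)=44 g(12,-6)=110 g(12,-4)=165 g(12,-2)=132 g(12,2)=132 g(12,4)=165 g(12,6)=110 g(12,8)=44 g(12,10)=10 g(12,12)=1
t=13: g(13,-13)=1 g(13,-11)=11 g(13,-9)=54 g(13,-7)=154 g(13,-5)=275 g(13,-3)=297 g(13,-1)=132 g(13,1)=132 g(13,3)=297 g(13,5)=275 g(13,7)=154 g(13,9)=54 g(13,11)=11 g(13,13)=1
t=14: g(14,-14)=1 g(14,-12)=12 g(14,-10)=65 g(14,-8)=208 g(14,-6)=429 g(14,-4)=572 g(14,-2)=429 g(14,2)=429 g(14,4)=572 g(14,6)=429 g(14,8)=208 g(14,10)=65 g(14,12)=12 g(14,14)=1
t=15: g(15,-15)=1 g(15,-13)=13 g(15,-11)=77 g(15,-9)=273 g(15,-7)=637 g(15,-5)=1001 g(15,-3)=1001 g(15,-1)=429 g(15,1)=429 g(15,3)=1001 g(15,5)=1001 g(15,7)=637 g(15,9)=273 g(15,11)=77 g(15,13)=13 g(15,15)=1
t=16: g(16,-16)=1 g(16,-14)=14 g(16,-12)=90 g(16,-10)=350 g(16,-8)=910 g(16,-6)=1638 g(16,-4)=2002 g(16,-2)=1430 g(16,2)=1430 g(16,4)=2002 g(16,6)=1638 g(16,8)=910 g(16,10)=350 g(16,12)=90 g(16,14)=14 g(16,16)=1
t=17: g(17,-17)=1 g(17,-15)=15 g(17,-13)=104 g(17,-11)=440 g(17,-9)=1260 g(17,-7)=2548 g(17,-5)=3640 g(17,-3)=3432 g(17,-1)=1430 g(17,1)=1430 g(17,3)=3432 g(17,5)=3640 g(17,7)=2548 g(17,9)=1260 g(17,11)=440 g(17,13)=104 g(17,15)=15 g(17,17)=1
t=18: g(18,-18)=1 g(18,-16)=16 g(18,-14)=119 g(18,-12)=544 g(18,-10)=1700 g(18,-8)=3808 g(18,-6)=6188 g(18,-4)=7072 g(18,-2)=4862 g(18,2)=4862 g(18,4)=7072 g(18,6)=6188 g(18,8)=3808 g(18,10)=1700 g(18,12)=544 g(18,14)=119 g(18,16)=16 g(18,18)=1
t=19: g(19,-19)=1 g(19,-17)=17 g(19,-15)=135 g(19,-13)=663 g(19,-11)=2244 g(19,-9)=5508 g(19,-7)=9996 g(19,-5)=13260 g(19,-3)=11934 g(19,-1)=4862 g(19,1)=4862 g(19,3)=11934 g(19,5)=13260 g(19,7)=9996 g(19,9)=5508 g(19,11)=2244 g(19,13)=663 g(19,15)=135 g(19,17)=17 g(19,19)=1
t=20: g(20,-20)=1 g(20,-18)=18 g(20,-16)=152 g(20,-14)=798 g(20,-12)=2907 g(20,-10)=7752 g(20,-8)=15504 g(20,-6)=23256 g(20,-4)=25194 g(20,-2)=16796 g(20,2)=16796 g(20,4)=25194 g(20,6)=23256 g(20,8)=15504 g(20,10)=7752 g(20,12)=2907 g(20,14)=798 g(20,16)=152 g(20,18)=18 g(20,20)=1
t=21: g(21,-21)=1 g(21,-19)=19 g(21,-17)=170 g(21,-15)=950 g(21,-13)=3705 g(21,-11)=10659 g(21,-9)=23256 g(21,-7)=38760 g(21,-5)=48450 g(21,-3)=41990 g(21,-1)=16796 g(21,1)=16796 g(21,3)=41990 g(21,5)=48450 g(21,7)=38760 g(21,9)=23256 g(21,11)=10659 g(21,13)=3705 g(21,15)=950 g(21,17)=170 g(21,19)=19 g(21,21)=1
t=22: g(22,-22)=1 g(22,-20)=20 g(22,-18)=189 g(22,-16)=1120 g(22,-14)=4655 g(22,-12)=14364 g(22,-10)=33915 g(22,-8)=62016 g(22,-6)=87210 g(22,-4)=90440 g(22,-2)=58786 g(22,2)=58786 g(22,4)=90440 g(22,6)=87210 g(22,8)=62016 g(22,10)=33915 g(22,12)=14364 g(22,14)=4655 g(22,16)=1120 g(22,18)=189 g(22,20)=20 g(22,22)=1
t=23: g(23,-23)=1 g(23,-21)=21 g(23,-19)=209 g(23,-17)=1309 g(23,-15)=5775 g(23,-13)=19019 g(23,-11)=48279 g(23,-9)=95931 g(23,-7)=149226 g(23,-5)=177650 g(23,-3)=149226 g(23,-1)=58786 g(23,1)=58786 g(23,3)=149226 g(23,5)=177650 g(23,7)=149226 g(23,9)=95931 g(23,11)=48279 g(23,13)=19019 g(23,15)=5775 g(23,17)=1309 g(23,19)=209 g(23,21)=21 g(23,23)=1
t=24: g(24,-24)=1 g(24,-22)=22 g(24,-20)=230 g(24,-18)=1518 g(24,-16)=7084 g(24,-14)=24794 g(24,-12)=67298 g(24,-10)=144210 g(24,-8)=245157 g(24,-6)=326876 g(24,-4)=326876 g(24,-2)=208012 g(24,2)=208012 g(24,4)=326876 g(24,6)=326876 g(24,8)=245157 g(24,10)=144210 g(24,12)=67298 g(24,14)=24794 g(24,16)=7084 g(24,18)=1518 g(24,20)=230 g(24,22)=22 g(24,24)=1
t=25: g(25,-25)=1 g(25,-23)=23 g(25,-21)=252 g(25,-19)=1748 g(25,-17)=8602 g(25,-15)=31878 g(25,-13)=92092 g(25,-11)=211508 g(25,-9)=389367 g(25,-7)=572033 g(25,-5)=653752 g(25,-3)=534888 g(25,-1)=208012 g(25,1)=208012 g(25,3)=534888 g(25,5)=653752 g(25,7)=572033 g(25,9)=389367 g(25,11)=211508 g(25,13)=92092 g(25,15)=31878 g(25,17)=8602 g(25,19)=1748 g(25,21)=252 g(25,23)=23 g(25,25)=1
t=26: g(26,-26)=1 g(26,-24)=24 g(26,-22)=275 g(26,-20)=2000 g(26,-18)=10350 g(26,-16)=40480 g(26,-14)=123970 g(26,-12)=303600 g(26,-10)=600875 g(26,-8)=961400 g(26,-6)=1225785 g(26,-4)=1188640 g(26,-2)=742900 g(26,2)=742900 g(26,4)=1188640 g(26,6)=1225785 g(26,8)=961400 g(26,10)=600875 g(26,12)=303600 g(26,14)=123970 g(26,16)=40480 g(26,18)=10350 g(26,20)=2000 g(26,22)=275 g(26,24)=24 g(26,26)=1
Paths never hitting 0: Σ_s g(26,s) = 10400600
Paths hitting 0: 2^26 - 10400600 = 56708264
P = 56708264/67108864 = 7088533/8388608

Answer: 7088533/8388608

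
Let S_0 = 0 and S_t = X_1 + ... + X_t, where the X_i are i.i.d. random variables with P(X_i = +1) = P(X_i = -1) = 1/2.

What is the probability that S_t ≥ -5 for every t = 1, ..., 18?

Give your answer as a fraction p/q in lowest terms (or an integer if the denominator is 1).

Answer: 54587/65536

Derivation:
Let f(t,s) = #length-t paths at position s with S_1..S_t all ≥ -5.
f(t,s) = f(t-1,s-1) + f(t-1,s+1) for s ≥ -5; f(t,s) = 0 for s < -5.
t=0: f(0,0)=1
t=1: f(1,-1)=1 f(1,1)=1
t=2: f(2,-2)=1 f(2,0)=2 f(2,2)=1
t=3: f(3,-3)=1 f(3,-1)=3 f(3,1)=3 f(3,3)=1
t=4: f(4,-4)=1 f(4,-2)=4 f(4,0)=6 f(4,2)=4 f(4,4)=1
t=5: f(5,-5)=1 f(5,-3)=5 f(5,-1)=10 f(5,1)=10 f(5,3)=5 f(5,5)=1
t=6: f(6,-4)=6 f(6,-2)=15 f(6,0)=20 f(6,2)=15 f(6,4)=6 f(6,6)=1
t=7: f(7,-5)=6 f(7,-3)=21 f(7,-1)=35 f(7,1)=35 f(7,3)=21 f(7,5)=7 f(7,7)=1
t=8: f(8,-4)=27 f(8,-2)=56 f(8,0)=70 f(8,2)=56 f(8,4)=28 f(8,6)=8 f(8,8)=1
t=9: f(9,-5)=27 f(9,-3)=83 f(9,-1)=126 f(9,1)=126 f(9,3)=84 f(9,5)=36 f(9,7)=9 f(9,9)=1
t=10: f(10,-4)=110 f(10,-2)=209 f(10,0)=252 f(10,2)=210 f(10,4)=120 f(10,6)=45 f(10,8)=10 f(10,10)=1
t=11: f(11,-5)=110 f(11,-3)=319 f(11,-1)=461 f(11,1)=462 f(11,3)=330 f(11,5)=165 f(11,7)=55 f(11,9)=11 f(11,11)=1
t=12: f(12,-4)=429 f(12,-2)=780 f(12,0)=923 f(12,2)=792 f(12,4)=495 f(12,6)=220 f(12,8)=66 f(12,10)=12 f(12,12)=1
t=13: f(13,-5)=429 f(13,-3)=1209 f(13,-1)=1703 f(13,1)=1715 f(13,3)=1287 f(13,5)=715 f(13,7)=286 f(13,9)=78 f(13,11)=13 f(13,13)=1
t=14: f(14,-4)=1638 f(14,-2)=2912 f(14,0)=3418 f(14,2)=3002 f(14,4)=2002 f(14,6)=1001 f(14,8)=364 f(14,10)=91 f(14,12)=14 f(14,14)=1
t=15: f(15,-5)=1638 f(15,-3)=4550 f(15,-1)=6330 f(15,1)=6420 f(15,3)=5004 f(15,5)=3003 f(15,7)=1365 f(15,9)=455 f(15,11)=105 f(15,13)=15 f(15,15)=1
t=16: f(16,-4)=6188 f(16,-2)=10880 f(16,0)=12750 f(16,2)=11424 f(16,4)=8007 f(16,6)=4368 f(16,8)=1820 f(16,10)=560 f(16,12)=120 f(16,14)=16 f(16,16)=1
t=17: f(17,-5)=6188 f(17,-3)=17068 f(17,-1)=23630 f(17,1)=24174 f(17,3)=19431 f(17,5)=12375 f(17,7)=6188 f(17,9)=2380 f(17,11)=680 f(17,13)=136 f(17,15)=17 f(17,17)=1
t=18: f(18,-4)=23256 f(18,-2)=40698 f(18,0)=47804 f(18,2)=43605 f(18,4)=31806 f(18,6)=18563 f(18,8)=8568 f(18,10)=3060 f(18,12)=816 f(18,14)=153 f(18,16)=18 f(18,18)=1
Σ_s f(18,s) = 218348
P = 218348/262144 = 54587/65536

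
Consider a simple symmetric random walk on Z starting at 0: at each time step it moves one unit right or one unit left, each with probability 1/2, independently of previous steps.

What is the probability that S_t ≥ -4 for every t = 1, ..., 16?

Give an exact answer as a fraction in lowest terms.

Answer: 25883/32768

Derivation:
Let f(t,s) = #length-t paths at position s with S_1..S_t all ≥ -4.
f(t,s) = f(t-1,s-1) + f(t-1,s+1) for s ≥ -4; f(t,s) = 0 for s < -4.
t=0: f(0,0)=1
t=1: f(1,-1)=1 f(1,1)=1
t=2: f(2,-2)=1 f(2,0)=2 f(2,2)=1
t=3: f(3,-3)=1 f(3,-1)=3 f(3,1)=3 f(3,3)=1
t=4: f(4,-4)=1 f(4,-2)=4 f(4,0)=6 f(4,2)=4 f(4,4)=1
t=5: f(5,-3)=5 f(5,-1)=10 f(5,1)=10 f(5,3)=5 f(5,5)=1
t=6: f(6,-4)=5 f(6,-2)=15 f(6,0)=20 f(6,2)=15 f(6,4)=6 f(6,6)=1
t=7: f(7,-3)=20 f(7,-1)=35 f(7,1)=35 f(7,3)=21 f(7,5)=7 f(7,7)=1
t=8: f(8,-4)=20 f(8,-2)=55 f(8,0)=70 f(8,2)=56 f(8,4)=28 f(8,6)=8 f(8,8)=1
t=9: f(9,-3)=75 f(9,-1)=125 f(9,1)=126 f(9,3)=84 f(9,5)=36 f(9,7)=9 f(9,9)=1
t=10: f(10,-4)=75 f(10,-2)=200 f(10,0)=251 f(10,2)=210 f(10,4)=120 f(10,6)=45 f(10,8)=10 f(10,10)=1
t=11: f(11,-3)=275 f(11,-1)=451 f(11,1)=461 f(11,3)=330 f(11,5)=165 f(11,7)=55 f(11,9)=11 f(11,11)=1
t=12: f(12,-4)=275 f(12,-2)=726 f(12,0)=912 f(12,2)=791 f(12,4)=495 f(12,6)=220 f(12,8)=66 f(12,10)=12 f(12,12)=1
t=13: f(13,-3)=1001 f(13,-1)=1638 f(13,1)=1703 f(13,3)=1286 f(13,5)=715 f(13,7)=286 f(13,9)=78 f(13,11)=13 f(13,13)=1
t=14: f(14,-4)=1001 f(14,-2)=2639 f(14,0)=3341 f(14,2)=2989 f(14,4)=2001 f(14,6)=1001 f(14,8)=364 f(14,10)=91 f(14,12)=14 f(14,14)=1
t=15: f(15,-3)=3640 f(15,-1)=5980 f(15,1)=6330 f(15,3)=4990 f(15,5)=3002 f(15,7)=1365 f(15,9)=455 f(15,11)=105 f(15,13)=15 f(15,15)=1
t=16: f(16,-4)=3640 f(16,-2)=9620 f(16,0)=12310 f(16,2)=11320 f(16,4)=7992 f(16,6)=4367 f(16,8)=1820 f(16,10)=560 f(16,12)=120 f(16,14)=16 f(16,16)=1
Σ_s f(16,s) = 51766
P = 51766/65536 = 25883/32768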